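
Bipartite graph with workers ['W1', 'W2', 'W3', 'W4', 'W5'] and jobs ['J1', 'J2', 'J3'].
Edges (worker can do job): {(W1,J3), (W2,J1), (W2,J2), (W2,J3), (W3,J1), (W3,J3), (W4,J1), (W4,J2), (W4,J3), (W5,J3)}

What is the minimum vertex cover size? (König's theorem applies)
Minimum vertex cover size = 3

By König's theorem: in bipartite graphs,
min vertex cover = max matching = 3

Maximum matching has size 3, so minimum vertex cover also has size 3.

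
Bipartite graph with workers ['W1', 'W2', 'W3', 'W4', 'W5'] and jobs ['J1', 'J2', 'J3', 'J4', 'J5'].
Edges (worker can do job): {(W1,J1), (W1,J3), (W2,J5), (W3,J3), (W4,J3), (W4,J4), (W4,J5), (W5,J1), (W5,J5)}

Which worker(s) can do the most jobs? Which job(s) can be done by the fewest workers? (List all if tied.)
Most versatile: W4 (3 jobs); Least covered: J2 (0 workers)

Worker degrees (jobs they can do): W1:2, W2:1, W3:1, W4:3, W5:2
Job degrees (workers who can do it): J1:2, J2:0, J3:3, J4:1, J5:3

Maximum worker degree is 3, achieved by: W4
Minimum job degree is 0, achieved by: J2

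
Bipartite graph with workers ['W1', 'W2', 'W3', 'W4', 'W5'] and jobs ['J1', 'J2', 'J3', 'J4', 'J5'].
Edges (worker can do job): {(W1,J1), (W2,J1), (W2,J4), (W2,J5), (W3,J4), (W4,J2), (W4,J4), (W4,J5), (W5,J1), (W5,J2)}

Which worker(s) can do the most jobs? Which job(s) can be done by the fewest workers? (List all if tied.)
Most versatile: W2, W4 (3 jobs); Least covered: J3 (0 workers)

Worker degrees (jobs they can do): W1:1, W2:3, W3:1, W4:3, W5:2
Job degrees (workers who can do it): J1:3, J2:2, J3:0, J4:3, J5:2

Maximum worker degree is 3, achieved by: W2, W4
Minimum job degree is 0, achieved by: J3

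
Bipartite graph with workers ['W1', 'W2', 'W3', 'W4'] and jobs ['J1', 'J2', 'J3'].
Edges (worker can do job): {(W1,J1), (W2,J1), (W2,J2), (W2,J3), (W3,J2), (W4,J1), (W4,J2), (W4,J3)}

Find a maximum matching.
Matching: {(W1,J1), (W2,J3), (W4,J2)}

Maximum matching (size 3):
  W1 → J1
  W2 → J3
  W4 → J2

Each worker is assigned to at most one job, and each job to at most one worker.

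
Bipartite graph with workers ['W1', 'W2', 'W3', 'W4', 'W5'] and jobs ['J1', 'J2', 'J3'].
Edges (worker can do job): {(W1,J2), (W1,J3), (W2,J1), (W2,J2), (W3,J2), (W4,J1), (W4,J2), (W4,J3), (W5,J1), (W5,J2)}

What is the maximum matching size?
Maximum matching size = 3

Maximum matching: {(W3,J2), (W4,J3), (W5,J1)}
Size: 3

This assigns 3 workers to 3 distinct jobs.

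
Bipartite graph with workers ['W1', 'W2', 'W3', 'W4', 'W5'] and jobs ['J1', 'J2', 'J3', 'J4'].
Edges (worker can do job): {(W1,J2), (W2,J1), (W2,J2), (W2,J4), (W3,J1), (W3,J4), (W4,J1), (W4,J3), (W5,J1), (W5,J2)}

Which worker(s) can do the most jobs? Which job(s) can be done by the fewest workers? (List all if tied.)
Most versatile: W2 (3 jobs); Least covered: J3 (1 workers)

Worker degrees (jobs they can do): W1:1, W2:3, W3:2, W4:2, W5:2
Job degrees (workers who can do it): J1:4, J2:3, J3:1, J4:2

Maximum worker degree is 3, achieved by: W2
Minimum job degree is 1, achieved by: J3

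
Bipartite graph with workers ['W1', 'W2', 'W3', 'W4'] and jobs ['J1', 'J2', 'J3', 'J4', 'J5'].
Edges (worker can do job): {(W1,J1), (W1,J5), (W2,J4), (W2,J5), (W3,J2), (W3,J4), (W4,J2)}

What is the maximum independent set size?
Maximum independent set = 5

By König's theorem:
- Min vertex cover = Max matching = 4
- Max independent set = Total vertices - Min vertex cover
- Max independent set = 9 - 4 = 5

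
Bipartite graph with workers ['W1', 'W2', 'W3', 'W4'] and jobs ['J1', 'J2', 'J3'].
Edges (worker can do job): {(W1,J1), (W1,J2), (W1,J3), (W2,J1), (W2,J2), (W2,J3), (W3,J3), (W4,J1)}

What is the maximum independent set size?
Maximum independent set = 4

By König's theorem:
- Min vertex cover = Max matching = 3
- Max independent set = Total vertices - Min vertex cover
- Max independent set = 7 - 3 = 4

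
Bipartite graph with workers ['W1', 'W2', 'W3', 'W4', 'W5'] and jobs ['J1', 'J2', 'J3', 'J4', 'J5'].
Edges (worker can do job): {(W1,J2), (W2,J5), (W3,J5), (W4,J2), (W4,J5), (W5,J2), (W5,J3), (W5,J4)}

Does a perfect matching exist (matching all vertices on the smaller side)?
No, maximum matching has size 3 < 5

Maximum matching has size 3, need 5 for perfect matching.
Unmatched workers: ['W1', 'W2']
Unmatched jobs: ['J3', 'J1']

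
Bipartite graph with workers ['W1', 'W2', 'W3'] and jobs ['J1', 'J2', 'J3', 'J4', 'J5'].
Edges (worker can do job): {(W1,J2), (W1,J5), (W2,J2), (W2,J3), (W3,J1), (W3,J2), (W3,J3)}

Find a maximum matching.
Matching: {(W1,J5), (W2,J3), (W3,J2)}

Maximum matching (size 3):
  W1 → J5
  W2 → J3
  W3 → J2

Each worker is assigned to at most one job, and each job to at most one worker.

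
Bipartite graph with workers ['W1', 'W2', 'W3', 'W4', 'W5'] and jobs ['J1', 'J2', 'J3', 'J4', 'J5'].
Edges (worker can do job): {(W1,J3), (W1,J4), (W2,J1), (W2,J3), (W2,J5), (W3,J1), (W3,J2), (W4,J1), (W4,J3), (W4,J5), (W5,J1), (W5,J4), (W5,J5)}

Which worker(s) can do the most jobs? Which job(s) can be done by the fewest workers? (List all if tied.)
Most versatile: W2, W4, W5 (3 jobs); Least covered: J2 (1 workers)

Worker degrees (jobs they can do): W1:2, W2:3, W3:2, W4:3, W5:3
Job degrees (workers who can do it): J1:4, J2:1, J3:3, J4:2, J5:3

Maximum worker degree is 3, achieved by: W2, W4, W5
Minimum job degree is 1, achieved by: J2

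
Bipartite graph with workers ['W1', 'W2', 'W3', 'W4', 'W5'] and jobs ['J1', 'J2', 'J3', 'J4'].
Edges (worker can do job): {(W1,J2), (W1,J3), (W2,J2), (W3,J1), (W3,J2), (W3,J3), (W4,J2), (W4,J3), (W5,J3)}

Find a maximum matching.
Matching: {(W3,J1), (W4,J2), (W5,J3)}

Maximum matching (size 3):
  W3 → J1
  W4 → J2
  W5 → J3

Each worker is assigned to at most one job, and each job to at most one worker.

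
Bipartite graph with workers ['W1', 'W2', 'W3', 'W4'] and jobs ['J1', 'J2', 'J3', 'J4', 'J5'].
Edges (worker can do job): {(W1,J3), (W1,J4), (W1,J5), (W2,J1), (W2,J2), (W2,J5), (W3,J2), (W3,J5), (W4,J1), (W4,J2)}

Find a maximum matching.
Matching: {(W1,J3), (W2,J1), (W3,J5), (W4,J2)}

Maximum matching (size 4):
  W1 → J3
  W2 → J1
  W3 → J5
  W4 → J2

Each worker is assigned to at most one job, and each job to at most one worker.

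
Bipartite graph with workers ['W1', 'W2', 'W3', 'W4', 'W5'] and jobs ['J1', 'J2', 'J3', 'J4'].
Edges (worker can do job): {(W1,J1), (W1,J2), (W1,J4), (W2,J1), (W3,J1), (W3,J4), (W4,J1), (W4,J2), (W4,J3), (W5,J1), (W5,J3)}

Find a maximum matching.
Matching: {(W1,J4), (W3,J1), (W4,J2), (W5,J3)}

Maximum matching (size 4):
  W1 → J4
  W3 → J1
  W4 → J2
  W5 → J3

Each worker is assigned to at most one job, and each job to at most one worker.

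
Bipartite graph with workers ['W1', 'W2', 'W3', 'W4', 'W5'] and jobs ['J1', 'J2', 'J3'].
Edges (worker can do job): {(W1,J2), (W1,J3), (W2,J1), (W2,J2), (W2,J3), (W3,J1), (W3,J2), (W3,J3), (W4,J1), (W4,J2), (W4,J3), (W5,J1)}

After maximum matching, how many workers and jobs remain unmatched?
Unmatched: 2 workers, 0 jobs

Maximum matching size: 3
Workers: 5 total, 3 matched, 2 unmatched
Jobs: 3 total, 3 matched, 0 unmatched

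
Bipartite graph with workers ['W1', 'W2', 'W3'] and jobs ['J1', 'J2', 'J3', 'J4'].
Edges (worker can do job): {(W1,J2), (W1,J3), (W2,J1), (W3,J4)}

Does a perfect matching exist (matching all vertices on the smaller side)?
Yes, perfect matching exists (size 3)

Perfect matching: {(W1,J2), (W2,J1), (W3,J4)}
All 3 vertices on the smaller side are matched.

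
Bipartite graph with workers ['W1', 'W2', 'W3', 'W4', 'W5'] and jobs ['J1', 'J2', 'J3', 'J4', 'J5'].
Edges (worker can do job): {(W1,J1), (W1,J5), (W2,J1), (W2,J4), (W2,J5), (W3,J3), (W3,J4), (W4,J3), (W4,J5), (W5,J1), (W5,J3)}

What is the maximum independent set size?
Maximum independent set = 6

By König's theorem:
- Min vertex cover = Max matching = 4
- Max independent set = Total vertices - Min vertex cover
- Max independent set = 10 - 4 = 6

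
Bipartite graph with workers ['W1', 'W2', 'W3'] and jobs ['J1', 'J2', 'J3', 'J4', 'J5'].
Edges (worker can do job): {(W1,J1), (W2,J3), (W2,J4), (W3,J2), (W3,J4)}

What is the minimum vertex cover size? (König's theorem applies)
Minimum vertex cover size = 3

By König's theorem: in bipartite graphs,
min vertex cover = max matching = 3

Maximum matching has size 3, so minimum vertex cover also has size 3.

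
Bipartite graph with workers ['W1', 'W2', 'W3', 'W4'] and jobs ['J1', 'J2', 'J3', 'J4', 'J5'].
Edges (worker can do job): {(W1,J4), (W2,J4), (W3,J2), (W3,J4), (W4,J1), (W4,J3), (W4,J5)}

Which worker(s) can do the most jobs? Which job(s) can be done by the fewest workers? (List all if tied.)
Most versatile: W4 (3 jobs); Least covered: J1, J2, J3, J5 (1 workers)

Worker degrees (jobs they can do): W1:1, W2:1, W3:2, W4:3
Job degrees (workers who can do it): J1:1, J2:1, J3:1, J4:3, J5:1

Maximum worker degree is 3, achieved by: W4
Minimum job degree is 1, achieved by: J1, J2, J3, J5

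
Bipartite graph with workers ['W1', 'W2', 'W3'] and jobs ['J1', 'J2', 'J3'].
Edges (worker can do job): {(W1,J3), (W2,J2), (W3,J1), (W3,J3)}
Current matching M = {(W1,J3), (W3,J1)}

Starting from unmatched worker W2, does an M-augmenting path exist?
Yes: W2 → J2

An M-augmenting path alternates non-matching / matching edges, starting and ending at unmatched vertices.
Path: W2 → J2
(J2 is unmatched in M, so the path is augmenting.)
Flipping edges along this path would increase |M| from 2 to 3.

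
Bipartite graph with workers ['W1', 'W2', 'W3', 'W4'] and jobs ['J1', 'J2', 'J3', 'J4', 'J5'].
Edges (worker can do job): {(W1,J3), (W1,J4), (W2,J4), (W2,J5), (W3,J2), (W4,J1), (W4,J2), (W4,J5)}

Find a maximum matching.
Matching: {(W1,J3), (W2,J4), (W3,J2), (W4,J5)}

Maximum matching (size 4):
  W1 → J3
  W2 → J4
  W3 → J2
  W4 → J5

Each worker is assigned to at most one job, and each job to at most one worker.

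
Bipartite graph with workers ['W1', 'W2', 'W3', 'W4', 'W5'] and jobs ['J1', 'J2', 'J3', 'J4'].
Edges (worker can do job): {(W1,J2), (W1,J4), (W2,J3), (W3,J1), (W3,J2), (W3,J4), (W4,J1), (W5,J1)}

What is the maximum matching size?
Maximum matching size = 4

Maximum matching: {(W1,J2), (W2,J3), (W3,J4), (W5,J1)}
Size: 4

This assigns 4 workers to 4 distinct jobs.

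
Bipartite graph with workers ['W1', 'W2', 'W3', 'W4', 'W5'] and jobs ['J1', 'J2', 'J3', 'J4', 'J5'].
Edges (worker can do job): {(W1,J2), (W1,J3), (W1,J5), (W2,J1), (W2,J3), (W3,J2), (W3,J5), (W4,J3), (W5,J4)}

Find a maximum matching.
Matching: {(W1,J5), (W2,J1), (W3,J2), (W4,J3), (W5,J4)}

Maximum matching (size 5):
  W1 → J5
  W2 → J1
  W3 → J2
  W4 → J3
  W5 → J4

Each worker is assigned to at most one job, and each job to at most one worker.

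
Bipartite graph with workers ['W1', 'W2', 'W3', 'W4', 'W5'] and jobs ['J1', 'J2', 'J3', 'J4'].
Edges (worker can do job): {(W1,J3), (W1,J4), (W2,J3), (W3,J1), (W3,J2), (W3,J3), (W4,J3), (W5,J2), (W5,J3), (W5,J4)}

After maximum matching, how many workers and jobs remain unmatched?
Unmatched: 1 workers, 0 jobs

Maximum matching size: 4
Workers: 5 total, 4 matched, 1 unmatched
Jobs: 4 total, 4 matched, 0 unmatched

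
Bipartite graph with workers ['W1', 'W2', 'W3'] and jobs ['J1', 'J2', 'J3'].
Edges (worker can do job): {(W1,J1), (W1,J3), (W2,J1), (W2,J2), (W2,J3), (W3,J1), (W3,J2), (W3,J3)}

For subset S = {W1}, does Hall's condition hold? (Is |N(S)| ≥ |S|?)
Yes: |N(S)| = 2, |S| = 1

Subset S = {W1}
Neighbors N(S) = {J1, J3}

|N(S)| = 2, |S| = 1
Hall's condition: |N(S)| ≥ |S| is satisfied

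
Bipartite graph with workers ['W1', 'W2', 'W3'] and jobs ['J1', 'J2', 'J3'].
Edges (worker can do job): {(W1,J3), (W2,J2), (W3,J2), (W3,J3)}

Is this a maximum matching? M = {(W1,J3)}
No, size 1 is not maximum

Proposed matching has size 1.
Maximum matching size for this graph: 2.

This is NOT maximum - can be improved to size 2.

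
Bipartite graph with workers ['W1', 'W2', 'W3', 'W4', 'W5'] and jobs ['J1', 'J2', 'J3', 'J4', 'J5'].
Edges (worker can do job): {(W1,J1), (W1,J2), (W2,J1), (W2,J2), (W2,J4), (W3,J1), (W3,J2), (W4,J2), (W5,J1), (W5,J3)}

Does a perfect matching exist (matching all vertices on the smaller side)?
No, maximum matching has size 4 < 5

Maximum matching has size 4, need 5 for perfect matching.
Unmatched workers: ['W4']
Unmatched jobs: ['J5']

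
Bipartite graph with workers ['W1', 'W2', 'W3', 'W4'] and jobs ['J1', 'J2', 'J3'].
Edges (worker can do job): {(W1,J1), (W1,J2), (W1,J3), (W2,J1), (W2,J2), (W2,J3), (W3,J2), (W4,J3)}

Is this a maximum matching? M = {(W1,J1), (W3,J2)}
No, size 2 is not maximum

Proposed matching has size 2.
Maximum matching size for this graph: 3.

This is NOT maximum - can be improved to size 3.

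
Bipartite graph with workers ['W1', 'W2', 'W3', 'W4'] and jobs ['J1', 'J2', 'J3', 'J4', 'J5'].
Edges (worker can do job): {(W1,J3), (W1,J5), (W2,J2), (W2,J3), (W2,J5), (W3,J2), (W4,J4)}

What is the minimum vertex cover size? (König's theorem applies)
Minimum vertex cover size = 4

By König's theorem: in bipartite graphs,
min vertex cover = max matching = 4

Maximum matching has size 4, so minimum vertex cover also has size 4.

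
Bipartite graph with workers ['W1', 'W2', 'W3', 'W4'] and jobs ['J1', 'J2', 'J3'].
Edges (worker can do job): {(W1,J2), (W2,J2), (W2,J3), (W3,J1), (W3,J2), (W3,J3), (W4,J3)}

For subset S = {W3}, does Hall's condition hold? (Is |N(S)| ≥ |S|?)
Yes: |N(S)| = 3, |S| = 1

Subset S = {W3}
Neighbors N(S) = {J1, J2, J3}

|N(S)| = 3, |S| = 1
Hall's condition: |N(S)| ≥ |S| is satisfied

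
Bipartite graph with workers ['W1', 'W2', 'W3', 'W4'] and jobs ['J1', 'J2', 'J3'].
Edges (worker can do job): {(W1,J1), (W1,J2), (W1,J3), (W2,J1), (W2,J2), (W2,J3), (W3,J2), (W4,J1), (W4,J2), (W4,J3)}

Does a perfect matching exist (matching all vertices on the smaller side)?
Yes, perfect matching exists (size 3)

Perfect matching: {(W1,J3), (W2,J1), (W4,J2)}
All 3 vertices on the smaller side are matched.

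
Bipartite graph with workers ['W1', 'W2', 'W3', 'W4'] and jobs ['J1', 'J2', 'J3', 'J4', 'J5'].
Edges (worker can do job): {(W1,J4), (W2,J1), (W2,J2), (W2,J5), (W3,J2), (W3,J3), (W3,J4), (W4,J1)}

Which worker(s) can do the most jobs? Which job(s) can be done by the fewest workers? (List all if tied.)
Most versatile: W2, W3 (3 jobs); Least covered: J3, J5 (1 workers)

Worker degrees (jobs they can do): W1:1, W2:3, W3:3, W4:1
Job degrees (workers who can do it): J1:2, J2:2, J3:1, J4:2, J5:1

Maximum worker degree is 3, achieved by: W2, W3
Minimum job degree is 1, achieved by: J3, J5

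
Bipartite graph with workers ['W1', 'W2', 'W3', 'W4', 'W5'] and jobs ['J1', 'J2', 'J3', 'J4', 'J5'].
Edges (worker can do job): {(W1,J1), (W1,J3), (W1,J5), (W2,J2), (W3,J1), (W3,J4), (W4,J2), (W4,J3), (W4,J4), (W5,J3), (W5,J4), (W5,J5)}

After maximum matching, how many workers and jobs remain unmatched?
Unmatched: 0 workers, 0 jobs

Maximum matching size: 5
Workers: 5 total, 5 matched, 0 unmatched
Jobs: 5 total, 5 matched, 0 unmatched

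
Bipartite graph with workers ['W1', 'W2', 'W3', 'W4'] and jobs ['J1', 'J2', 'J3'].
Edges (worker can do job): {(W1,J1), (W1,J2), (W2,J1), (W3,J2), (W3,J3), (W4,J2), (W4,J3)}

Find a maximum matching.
Matching: {(W1,J1), (W3,J3), (W4,J2)}

Maximum matching (size 3):
  W1 → J1
  W3 → J3
  W4 → J2

Each worker is assigned to at most one job, and each job to at most one worker.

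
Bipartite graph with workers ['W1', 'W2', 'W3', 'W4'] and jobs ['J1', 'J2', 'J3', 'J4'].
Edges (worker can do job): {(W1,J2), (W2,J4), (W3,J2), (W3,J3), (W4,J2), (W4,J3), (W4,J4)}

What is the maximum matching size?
Maximum matching size = 3

Maximum matching: {(W2,J4), (W3,J2), (W4,J3)}
Size: 3

This assigns 3 workers to 3 distinct jobs.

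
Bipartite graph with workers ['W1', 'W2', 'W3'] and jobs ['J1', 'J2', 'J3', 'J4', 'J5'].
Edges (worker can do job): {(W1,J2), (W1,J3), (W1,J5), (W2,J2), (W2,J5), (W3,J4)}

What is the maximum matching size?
Maximum matching size = 3

Maximum matching: {(W1,J5), (W2,J2), (W3,J4)}
Size: 3

This assigns 3 workers to 3 distinct jobs.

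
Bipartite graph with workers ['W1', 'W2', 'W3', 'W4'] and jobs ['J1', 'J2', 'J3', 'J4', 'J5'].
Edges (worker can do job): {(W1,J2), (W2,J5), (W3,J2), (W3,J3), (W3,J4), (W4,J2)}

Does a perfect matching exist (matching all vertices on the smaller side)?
No, maximum matching has size 3 < 4

Maximum matching has size 3, need 4 for perfect matching.
Unmatched workers: ['W1']
Unmatched jobs: ['J3', 'J1']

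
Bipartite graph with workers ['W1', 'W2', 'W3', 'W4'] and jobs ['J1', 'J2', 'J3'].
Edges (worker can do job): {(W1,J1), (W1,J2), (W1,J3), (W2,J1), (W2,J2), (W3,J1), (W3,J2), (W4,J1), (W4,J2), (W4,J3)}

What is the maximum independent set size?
Maximum independent set = 4

By König's theorem:
- Min vertex cover = Max matching = 3
- Max independent set = Total vertices - Min vertex cover
- Max independent set = 7 - 3 = 4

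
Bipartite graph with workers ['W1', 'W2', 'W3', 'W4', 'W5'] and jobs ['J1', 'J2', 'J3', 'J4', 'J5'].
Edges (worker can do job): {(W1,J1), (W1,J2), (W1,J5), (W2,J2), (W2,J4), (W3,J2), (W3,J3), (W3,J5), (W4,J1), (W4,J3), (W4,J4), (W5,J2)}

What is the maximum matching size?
Maximum matching size = 5

Maximum matching: {(W1,J5), (W2,J4), (W3,J3), (W4,J1), (W5,J2)}
Size: 5

This assigns 5 workers to 5 distinct jobs.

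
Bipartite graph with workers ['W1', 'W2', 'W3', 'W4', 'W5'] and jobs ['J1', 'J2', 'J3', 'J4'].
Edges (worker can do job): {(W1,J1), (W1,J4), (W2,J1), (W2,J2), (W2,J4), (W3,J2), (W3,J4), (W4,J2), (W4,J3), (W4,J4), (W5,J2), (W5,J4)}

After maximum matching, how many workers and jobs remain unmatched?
Unmatched: 1 workers, 0 jobs

Maximum matching size: 4
Workers: 5 total, 4 matched, 1 unmatched
Jobs: 4 total, 4 matched, 0 unmatched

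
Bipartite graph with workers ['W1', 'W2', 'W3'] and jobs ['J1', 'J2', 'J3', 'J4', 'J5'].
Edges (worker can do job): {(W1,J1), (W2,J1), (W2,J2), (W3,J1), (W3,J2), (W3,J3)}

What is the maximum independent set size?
Maximum independent set = 5

By König's theorem:
- Min vertex cover = Max matching = 3
- Max independent set = Total vertices - Min vertex cover
- Max independent set = 8 - 3 = 5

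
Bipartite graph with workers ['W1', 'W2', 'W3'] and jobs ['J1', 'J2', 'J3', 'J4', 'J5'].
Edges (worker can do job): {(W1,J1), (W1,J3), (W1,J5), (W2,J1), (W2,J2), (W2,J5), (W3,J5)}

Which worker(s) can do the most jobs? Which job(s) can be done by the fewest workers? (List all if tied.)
Most versatile: W1, W2 (3 jobs); Least covered: J4 (0 workers)

Worker degrees (jobs they can do): W1:3, W2:3, W3:1
Job degrees (workers who can do it): J1:2, J2:1, J3:1, J4:0, J5:3

Maximum worker degree is 3, achieved by: W1, W2
Minimum job degree is 0, achieved by: J4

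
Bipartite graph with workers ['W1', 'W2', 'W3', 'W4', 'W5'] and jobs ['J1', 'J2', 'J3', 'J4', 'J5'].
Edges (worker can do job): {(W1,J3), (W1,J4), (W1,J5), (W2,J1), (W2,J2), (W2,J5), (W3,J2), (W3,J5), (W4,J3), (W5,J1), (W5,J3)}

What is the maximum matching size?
Maximum matching size = 5

Maximum matching: {(W1,J4), (W2,J5), (W3,J2), (W4,J3), (W5,J1)}
Size: 5

This assigns 5 workers to 5 distinct jobs.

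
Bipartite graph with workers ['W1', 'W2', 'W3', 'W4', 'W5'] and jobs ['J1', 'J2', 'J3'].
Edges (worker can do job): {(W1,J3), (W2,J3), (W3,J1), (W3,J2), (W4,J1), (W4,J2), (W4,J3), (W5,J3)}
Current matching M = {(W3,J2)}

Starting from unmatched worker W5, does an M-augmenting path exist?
Yes: W5 → J3

An M-augmenting path alternates non-matching / matching edges, starting and ending at unmatched vertices.
Path: W5 → J3
(J3 is unmatched in M, so the path is augmenting.)
Flipping edges along this path would increase |M| from 1 to 2.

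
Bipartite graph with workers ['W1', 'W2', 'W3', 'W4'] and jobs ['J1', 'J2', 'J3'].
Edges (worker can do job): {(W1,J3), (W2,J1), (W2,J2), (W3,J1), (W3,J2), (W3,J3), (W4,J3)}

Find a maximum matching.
Matching: {(W2,J1), (W3,J2), (W4,J3)}

Maximum matching (size 3):
  W2 → J1
  W3 → J2
  W4 → J3

Each worker is assigned to at most one job, and each job to at most one worker.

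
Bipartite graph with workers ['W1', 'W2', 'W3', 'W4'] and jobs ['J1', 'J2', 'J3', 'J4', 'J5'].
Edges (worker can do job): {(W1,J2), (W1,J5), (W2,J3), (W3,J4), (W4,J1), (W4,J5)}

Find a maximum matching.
Matching: {(W1,J2), (W2,J3), (W3,J4), (W4,J5)}

Maximum matching (size 4):
  W1 → J2
  W2 → J3
  W3 → J4
  W4 → J5

Each worker is assigned to at most one job, and each job to at most one worker.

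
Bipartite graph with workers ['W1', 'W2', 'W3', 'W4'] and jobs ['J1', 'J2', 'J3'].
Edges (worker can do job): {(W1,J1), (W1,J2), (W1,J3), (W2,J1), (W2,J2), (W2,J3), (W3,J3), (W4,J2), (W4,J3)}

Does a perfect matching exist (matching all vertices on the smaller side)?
Yes, perfect matching exists (size 3)

Perfect matching: {(W1,J2), (W2,J1), (W4,J3)}
All 3 vertices on the smaller side are matched.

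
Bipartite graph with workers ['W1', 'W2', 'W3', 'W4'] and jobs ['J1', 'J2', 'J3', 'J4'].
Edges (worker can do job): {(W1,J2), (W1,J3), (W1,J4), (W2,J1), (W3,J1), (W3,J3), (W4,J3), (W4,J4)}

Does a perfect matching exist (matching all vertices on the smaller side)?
Yes, perfect matching exists (size 4)

Perfect matching: {(W1,J2), (W2,J1), (W3,J3), (W4,J4)}
All 4 vertices on the smaller side are matched.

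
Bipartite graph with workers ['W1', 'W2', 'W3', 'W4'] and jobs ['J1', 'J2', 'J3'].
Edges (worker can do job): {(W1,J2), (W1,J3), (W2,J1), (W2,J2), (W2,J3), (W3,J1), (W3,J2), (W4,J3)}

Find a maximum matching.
Matching: {(W1,J2), (W3,J1), (W4,J3)}

Maximum matching (size 3):
  W1 → J2
  W3 → J1
  W4 → J3

Each worker is assigned to at most one job, and each job to at most one worker.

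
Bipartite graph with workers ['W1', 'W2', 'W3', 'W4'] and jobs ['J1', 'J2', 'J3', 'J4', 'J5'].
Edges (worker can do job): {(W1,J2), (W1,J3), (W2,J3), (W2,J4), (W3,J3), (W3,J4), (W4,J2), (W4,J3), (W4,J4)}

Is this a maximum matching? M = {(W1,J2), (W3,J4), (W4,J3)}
Yes, size 3 is maximum

Proposed matching has size 3.
Maximum matching size for this graph: 3.

This is a maximum matching.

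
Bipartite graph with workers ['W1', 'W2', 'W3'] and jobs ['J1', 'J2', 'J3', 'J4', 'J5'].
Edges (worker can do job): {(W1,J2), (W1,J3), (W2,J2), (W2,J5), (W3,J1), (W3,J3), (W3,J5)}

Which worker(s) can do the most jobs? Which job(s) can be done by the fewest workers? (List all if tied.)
Most versatile: W3 (3 jobs); Least covered: J4 (0 workers)

Worker degrees (jobs they can do): W1:2, W2:2, W3:3
Job degrees (workers who can do it): J1:1, J2:2, J3:2, J4:0, J5:2

Maximum worker degree is 3, achieved by: W3
Minimum job degree is 0, achieved by: J4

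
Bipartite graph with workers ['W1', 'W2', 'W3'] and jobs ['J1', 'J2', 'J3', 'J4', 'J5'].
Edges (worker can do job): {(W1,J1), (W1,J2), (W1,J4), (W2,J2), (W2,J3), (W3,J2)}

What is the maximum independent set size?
Maximum independent set = 5

By König's theorem:
- Min vertex cover = Max matching = 3
- Max independent set = Total vertices - Min vertex cover
- Max independent set = 8 - 3 = 5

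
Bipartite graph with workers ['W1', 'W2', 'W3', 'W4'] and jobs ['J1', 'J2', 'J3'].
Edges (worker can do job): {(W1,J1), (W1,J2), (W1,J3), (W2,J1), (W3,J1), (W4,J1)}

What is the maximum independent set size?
Maximum independent set = 5

By König's theorem:
- Min vertex cover = Max matching = 2
- Max independent set = Total vertices - Min vertex cover
- Max independent set = 7 - 2 = 5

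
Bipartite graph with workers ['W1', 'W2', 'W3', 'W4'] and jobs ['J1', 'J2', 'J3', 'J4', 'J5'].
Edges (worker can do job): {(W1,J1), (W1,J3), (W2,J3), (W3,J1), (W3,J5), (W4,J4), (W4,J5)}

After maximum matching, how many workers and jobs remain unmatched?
Unmatched: 0 workers, 1 jobs

Maximum matching size: 4
Workers: 4 total, 4 matched, 0 unmatched
Jobs: 5 total, 4 matched, 1 unmatched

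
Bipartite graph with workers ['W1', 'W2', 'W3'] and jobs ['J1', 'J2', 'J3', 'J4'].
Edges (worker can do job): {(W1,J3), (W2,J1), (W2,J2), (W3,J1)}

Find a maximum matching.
Matching: {(W1,J3), (W2,J2), (W3,J1)}

Maximum matching (size 3):
  W1 → J3
  W2 → J2
  W3 → J1

Each worker is assigned to at most one job, and each job to at most one worker.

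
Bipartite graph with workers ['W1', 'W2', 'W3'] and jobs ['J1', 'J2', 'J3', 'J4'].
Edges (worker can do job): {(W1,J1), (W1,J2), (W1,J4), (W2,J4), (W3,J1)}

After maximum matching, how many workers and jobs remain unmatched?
Unmatched: 0 workers, 1 jobs

Maximum matching size: 3
Workers: 3 total, 3 matched, 0 unmatched
Jobs: 4 total, 3 matched, 1 unmatched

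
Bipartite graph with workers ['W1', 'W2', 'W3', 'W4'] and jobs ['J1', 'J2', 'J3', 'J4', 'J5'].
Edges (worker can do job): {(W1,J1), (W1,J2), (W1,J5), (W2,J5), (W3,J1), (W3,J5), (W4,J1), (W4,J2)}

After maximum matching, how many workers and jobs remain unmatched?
Unmatched: 1 workers, 2 jobs

Maximum matching size: 3
Workers: 4 total, 3 matched, 1 unmatched
Jobs: 5 total, 3 matched, 2 unmatched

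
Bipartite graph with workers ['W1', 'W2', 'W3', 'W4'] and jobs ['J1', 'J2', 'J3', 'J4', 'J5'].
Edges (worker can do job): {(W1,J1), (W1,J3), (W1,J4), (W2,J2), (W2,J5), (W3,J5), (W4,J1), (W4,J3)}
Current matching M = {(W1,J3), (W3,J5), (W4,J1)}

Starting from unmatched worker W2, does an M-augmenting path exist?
Yes: W2 → J2

An M-augmenting path alternates non-matching / matching edges, starting and ending at unmatched vertices.
Path: W2 → J2
(J2 is unmatched in M, so the path is augmenting.)
Flipping edges along this path would increase |M| from 3 to 4.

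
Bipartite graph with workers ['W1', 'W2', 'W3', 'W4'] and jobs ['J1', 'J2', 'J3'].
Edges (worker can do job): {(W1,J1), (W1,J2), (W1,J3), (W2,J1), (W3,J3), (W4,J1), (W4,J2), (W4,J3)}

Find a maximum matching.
Matching: {(W1,J1), (W3,J3), (W4,J2)}

Maximum matching (size 3):
  W1 → J1
  W3 → J3
  W4 → J2

Each worker is assigned to at most one job, and each job to at most one worker.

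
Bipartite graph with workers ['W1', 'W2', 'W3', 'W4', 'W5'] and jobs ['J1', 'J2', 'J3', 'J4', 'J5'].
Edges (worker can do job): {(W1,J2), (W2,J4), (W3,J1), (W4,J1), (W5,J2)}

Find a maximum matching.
Matching: {(W2,J4), (W3,J1), (W5,J2)}

Maximum matching (size 3):
  W2 → J4
  W3 → J1
  W5 → J2

Each worker is assigned to at most one job, and each job to at most one worker.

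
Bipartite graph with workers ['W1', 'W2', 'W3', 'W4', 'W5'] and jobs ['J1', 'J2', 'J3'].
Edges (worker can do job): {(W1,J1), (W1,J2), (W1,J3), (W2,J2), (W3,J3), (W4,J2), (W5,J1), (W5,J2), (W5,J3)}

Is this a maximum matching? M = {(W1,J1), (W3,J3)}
No, size 2 is not maximum

Proposed matching has size 2.
Maximum matching size for this graph: 3.

This is NOT maximum - can be improved to size 3.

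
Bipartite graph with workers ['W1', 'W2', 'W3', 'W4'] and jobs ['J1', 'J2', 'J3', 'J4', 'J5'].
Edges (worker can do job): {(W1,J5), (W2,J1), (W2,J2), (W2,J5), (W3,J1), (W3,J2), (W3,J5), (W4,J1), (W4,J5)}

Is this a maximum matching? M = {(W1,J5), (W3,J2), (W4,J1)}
Yes, size 3 is maximum

Proposed matching has size 3.
Maximum matching size for this graph: 3.

This is a maximum matching.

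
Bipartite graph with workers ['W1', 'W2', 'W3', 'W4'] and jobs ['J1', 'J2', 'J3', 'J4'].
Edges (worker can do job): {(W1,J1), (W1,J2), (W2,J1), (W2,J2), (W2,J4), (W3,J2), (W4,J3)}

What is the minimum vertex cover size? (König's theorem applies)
Minimum vertex cover size = 4

By König's theorem: in bipartite graphs,
min vertex cover = max matching = 4

Maximum matching has size 4, so minimum vertex cover also has size 4.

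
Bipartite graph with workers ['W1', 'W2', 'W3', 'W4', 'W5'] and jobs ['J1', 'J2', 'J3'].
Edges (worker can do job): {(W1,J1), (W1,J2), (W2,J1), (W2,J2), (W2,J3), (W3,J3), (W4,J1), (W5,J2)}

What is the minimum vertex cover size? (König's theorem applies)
Minimum vertex cover size = 3

By König's theorem: in bipartite graphs,
min vertex cover = max matching = 3

Maximum matching has size 3, so minimum vertex cover also has size 3.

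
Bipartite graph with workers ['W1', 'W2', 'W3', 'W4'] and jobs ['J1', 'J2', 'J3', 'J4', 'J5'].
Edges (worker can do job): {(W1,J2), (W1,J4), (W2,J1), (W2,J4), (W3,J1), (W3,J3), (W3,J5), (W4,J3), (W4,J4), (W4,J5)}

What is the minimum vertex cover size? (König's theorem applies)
Minimum vertex cover size = 4

By König's theorem: in bipartite graphs,
min vertex cover = max matching = 4

Maximum matching has size 4, so minimum vertex cover also has size 4.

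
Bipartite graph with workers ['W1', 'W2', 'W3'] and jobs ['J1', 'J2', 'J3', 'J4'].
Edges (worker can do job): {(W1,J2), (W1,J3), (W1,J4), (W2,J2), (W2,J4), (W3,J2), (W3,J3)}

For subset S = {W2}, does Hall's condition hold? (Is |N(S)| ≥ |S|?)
Yes: |N(S)| = 2, |S| = 1

Subset S = {W2}
Neighbors N(S) = {J2, J4}

|N(S)| = 2, |S| = 1
Hall's condition: |N(S)| ≥ |S| is satisfied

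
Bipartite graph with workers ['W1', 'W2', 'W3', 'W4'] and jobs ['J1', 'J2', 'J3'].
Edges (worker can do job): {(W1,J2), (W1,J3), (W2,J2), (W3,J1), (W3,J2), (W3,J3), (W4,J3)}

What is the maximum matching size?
Maximum matching size = 3

Maximum matching: {(W1,J2), (W3,J1), (W4,J3)}
Size: 3

This assigns 3 workers to 3 distinct jobs.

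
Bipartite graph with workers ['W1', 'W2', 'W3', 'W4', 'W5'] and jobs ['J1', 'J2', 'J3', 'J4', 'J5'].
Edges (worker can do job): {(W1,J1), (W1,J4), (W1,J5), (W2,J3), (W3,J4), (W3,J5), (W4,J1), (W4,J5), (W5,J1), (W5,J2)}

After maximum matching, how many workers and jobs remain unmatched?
Unmatched: 0 workers, 0 jobs

Maximum matching size: 5
Workers: 5 total, 5 matched, 0 unmatched
Jobs: 5 total, 5 matched, 0 unmatched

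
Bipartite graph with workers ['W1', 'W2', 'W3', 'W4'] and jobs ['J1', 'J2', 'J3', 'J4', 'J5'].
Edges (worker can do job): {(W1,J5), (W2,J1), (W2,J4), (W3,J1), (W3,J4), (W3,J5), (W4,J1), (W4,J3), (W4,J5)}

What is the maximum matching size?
Maximum matching size = 4

Maximum matching: {(W1,J5), (W2,J1), (W3,J4), (W4,J3)}
Size: 4

This assigns 4 workers to 4 distinct jobs.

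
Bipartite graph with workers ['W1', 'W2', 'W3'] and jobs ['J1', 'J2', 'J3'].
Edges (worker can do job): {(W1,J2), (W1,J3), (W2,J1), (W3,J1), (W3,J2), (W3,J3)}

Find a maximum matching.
Matching: {(W1,J3), (W2,J1), (W3,J2)}

Maximum matching (size 3):
  W1 → J3
  W2 → J1
  W3 → J2

Each worker is assigned to at most one job, and each job to at most one worker.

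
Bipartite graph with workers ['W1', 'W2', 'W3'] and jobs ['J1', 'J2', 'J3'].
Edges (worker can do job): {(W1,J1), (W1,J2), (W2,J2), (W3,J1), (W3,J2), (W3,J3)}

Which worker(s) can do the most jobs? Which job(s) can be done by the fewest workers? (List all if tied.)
Most versatile: W3 (3 jobs); Least covered: J3 (1 workers)

Worker degrees (jobs they can do): W1:2, W2:1, W3:3
Job degrees (workers who can do it): J1:2, J2:3, J3:1

Maximum worker degree is 3, achieved by: W3
Minimum job degree is 1, achieved by: J3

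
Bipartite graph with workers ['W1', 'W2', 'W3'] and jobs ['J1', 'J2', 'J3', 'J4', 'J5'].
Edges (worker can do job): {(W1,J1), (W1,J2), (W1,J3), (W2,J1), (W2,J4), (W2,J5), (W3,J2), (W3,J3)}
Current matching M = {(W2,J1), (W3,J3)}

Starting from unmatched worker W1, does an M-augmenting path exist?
Yes: W1 → J2

An M-augmenting path alternates non-matching / matching edges, starting and ending at unmatched vertices.
Path: W1 → J2
(J2 is unmatched in M, so the path is augmenting.)
Flipping edges along this path would increase |M| from 2 to 3.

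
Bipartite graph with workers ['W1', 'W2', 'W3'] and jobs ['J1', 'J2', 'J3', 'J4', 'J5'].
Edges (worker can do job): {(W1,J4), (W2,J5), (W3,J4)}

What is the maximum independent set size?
Maximum independent set = 6

By König's theorem:
- Min vertex cover = Max matching = 2
- Max independent set = Total vertices - Min vertex cover
- Max independent set = 8 - 2 = 6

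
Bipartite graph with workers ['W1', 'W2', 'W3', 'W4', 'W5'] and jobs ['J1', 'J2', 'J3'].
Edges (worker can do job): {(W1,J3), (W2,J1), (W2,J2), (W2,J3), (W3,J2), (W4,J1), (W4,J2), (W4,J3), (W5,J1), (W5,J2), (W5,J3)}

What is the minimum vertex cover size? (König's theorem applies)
Minimum vertex cover size = 3

By König's theorem: in bipartite graphs,
min vertex cover = max matching = 3

Maximum matching has size 3, so minimum vertex cover also has size 3.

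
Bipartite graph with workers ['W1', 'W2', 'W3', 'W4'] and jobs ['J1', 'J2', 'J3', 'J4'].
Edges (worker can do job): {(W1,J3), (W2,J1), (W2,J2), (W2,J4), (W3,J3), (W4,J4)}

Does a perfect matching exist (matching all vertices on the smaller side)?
No, maximum matching has size 3 < 4

Maximum matching has size 3, need 4 for perfect matching.
Unmatched workers: ['W1']
Unmatched jobs: ['J1']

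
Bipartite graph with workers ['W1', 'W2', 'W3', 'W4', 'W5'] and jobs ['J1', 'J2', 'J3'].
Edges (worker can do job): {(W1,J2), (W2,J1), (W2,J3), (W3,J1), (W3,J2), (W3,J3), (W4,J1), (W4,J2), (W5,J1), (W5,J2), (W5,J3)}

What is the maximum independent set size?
Maximum independent set = 5

By König's theorem:
- Min vertex cover = Max matching = 3
- Max independent set = Total vertices - Min vertex cover
- Max independent set = 8 - 3 = 5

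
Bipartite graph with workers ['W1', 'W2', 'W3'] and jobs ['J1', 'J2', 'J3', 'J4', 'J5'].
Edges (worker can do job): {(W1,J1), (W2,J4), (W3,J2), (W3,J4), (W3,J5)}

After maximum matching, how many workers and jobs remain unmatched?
Unmatched: 0 workers, 2 jobs

Maximum matching size: 3
Workers: 3 total, 3 matched, 0 unmatched
Jobs: 5 total, 3 matched, 2 unmatched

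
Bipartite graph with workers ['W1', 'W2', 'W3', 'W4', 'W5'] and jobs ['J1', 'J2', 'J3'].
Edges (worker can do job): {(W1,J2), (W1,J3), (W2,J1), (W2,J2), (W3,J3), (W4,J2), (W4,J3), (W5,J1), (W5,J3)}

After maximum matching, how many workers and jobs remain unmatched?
Unmatched: 2 workers, 0 jobs

Maximum matching size: 3
Workers: 5 total, 3 matched, 2 unmatched
Jobs: 3 total, 3 matched, 0 unmatched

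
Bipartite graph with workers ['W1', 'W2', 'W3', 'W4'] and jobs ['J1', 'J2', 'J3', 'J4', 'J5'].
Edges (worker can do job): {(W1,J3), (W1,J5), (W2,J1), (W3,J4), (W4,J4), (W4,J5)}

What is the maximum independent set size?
Maximum independent set = 5

By König's theorem:
- Min vertex cover = Max matching = 4
- Max independent set = Total vertices - Min vertex cover
- Max independent set = 9 - 4 = 5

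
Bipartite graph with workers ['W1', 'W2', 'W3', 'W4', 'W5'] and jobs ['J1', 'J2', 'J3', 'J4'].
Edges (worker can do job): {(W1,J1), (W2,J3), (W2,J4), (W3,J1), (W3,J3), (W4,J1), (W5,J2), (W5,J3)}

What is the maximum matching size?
Maximum matching size = 4

Maximum matching: {(W2,J4), (W3,J3), (W4,J1), (W5,J2)}
Size: 4

This assigns 4 workers to 4 distinct jobs.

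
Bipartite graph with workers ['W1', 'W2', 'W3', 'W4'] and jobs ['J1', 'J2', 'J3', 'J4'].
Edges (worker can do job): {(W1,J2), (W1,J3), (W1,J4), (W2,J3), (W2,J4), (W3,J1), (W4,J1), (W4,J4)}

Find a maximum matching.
Matching: {(W1,J2), (W2,J3), (W3,J1), (W4,J4)}

Maximum matching (size 4):
  W1 → J2
  W2 → J3
  W3 → J1
  W4 → J4

Each worker is assigned to at most one job, and each job to at most one worker.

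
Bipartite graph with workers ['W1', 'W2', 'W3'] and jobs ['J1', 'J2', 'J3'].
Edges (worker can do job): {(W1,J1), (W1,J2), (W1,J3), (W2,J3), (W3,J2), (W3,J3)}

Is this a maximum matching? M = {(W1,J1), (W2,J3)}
No, size 2 is not maximum

Proposed matching has size 2.
Maximum matching size for this graph: 3.

This is NOT maximum - can be improved to size 3.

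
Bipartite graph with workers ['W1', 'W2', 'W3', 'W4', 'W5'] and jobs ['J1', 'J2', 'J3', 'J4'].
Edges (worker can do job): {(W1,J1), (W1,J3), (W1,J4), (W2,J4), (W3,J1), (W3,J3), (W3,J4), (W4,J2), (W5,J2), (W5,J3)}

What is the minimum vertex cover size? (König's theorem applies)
Minimum vertex cover size = 4

By König's theorem: in bipartite graphs,
min vertex cover = max matching = 4

Maximum matching has size 4, so minimum vertex cover also has size 4.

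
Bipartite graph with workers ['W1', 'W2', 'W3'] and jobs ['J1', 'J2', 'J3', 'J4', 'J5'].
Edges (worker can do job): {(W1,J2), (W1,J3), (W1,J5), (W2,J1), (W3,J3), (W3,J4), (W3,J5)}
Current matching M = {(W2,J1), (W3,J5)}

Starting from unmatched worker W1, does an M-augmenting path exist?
Yes: W1 → J5 → W3 → J3

An M-augmenting path alternates non-matching / matching edges, starting and ending at unmatched vertices.
Path: W1 → J5 → W3 → J3
(J3 is unmatched in M, so the path is augmenting.)
Flipping edges along this path would increase |M| from 2 to 3.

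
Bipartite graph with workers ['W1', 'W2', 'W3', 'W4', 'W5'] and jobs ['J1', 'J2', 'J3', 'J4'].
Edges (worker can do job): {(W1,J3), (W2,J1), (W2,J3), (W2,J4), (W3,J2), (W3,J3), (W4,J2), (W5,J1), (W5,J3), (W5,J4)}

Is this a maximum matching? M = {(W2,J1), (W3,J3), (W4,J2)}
No, size 3 is not maximum

Proposed matching has size 3.
Maximum matching size for this graph: 4.

This is NOT maximum - can be improved to size 4.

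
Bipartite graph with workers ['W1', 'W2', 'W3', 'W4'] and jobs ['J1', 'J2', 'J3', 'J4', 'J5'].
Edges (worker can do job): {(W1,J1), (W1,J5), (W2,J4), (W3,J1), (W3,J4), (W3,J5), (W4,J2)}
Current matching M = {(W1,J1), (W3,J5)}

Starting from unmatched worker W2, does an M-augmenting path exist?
Yes: W2 → J4

An M-augmenting path alternates non-matching / matching edges, starting and ending at unmatched vertices.
Path: W2 → J4
(J4 is unmatched in M, so the path is augmenting.)
Flipping edges along this path would increase |M| from 2 to 3.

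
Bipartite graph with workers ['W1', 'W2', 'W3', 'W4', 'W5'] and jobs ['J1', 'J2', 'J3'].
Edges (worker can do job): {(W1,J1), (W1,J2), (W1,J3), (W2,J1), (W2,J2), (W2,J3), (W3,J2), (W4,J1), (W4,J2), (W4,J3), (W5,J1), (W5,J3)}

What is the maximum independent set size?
Maximum independent set = 5

By König's theorem:
- Min vertex cover = Max matching = 3
- Max independent set = Total vertices - Min vertex cover
- Max independent set = 8 - 3 = 5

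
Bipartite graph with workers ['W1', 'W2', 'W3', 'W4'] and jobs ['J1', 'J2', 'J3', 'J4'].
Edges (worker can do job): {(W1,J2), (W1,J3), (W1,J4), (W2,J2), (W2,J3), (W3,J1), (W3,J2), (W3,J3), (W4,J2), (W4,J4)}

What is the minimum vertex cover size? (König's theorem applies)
Minimum vertex cover size = 4

By König's theorem: in bipartite graphs,
min vertex cover = max matching = 4

Maximum matching has size 4, so minimum vertex cover also has size 4.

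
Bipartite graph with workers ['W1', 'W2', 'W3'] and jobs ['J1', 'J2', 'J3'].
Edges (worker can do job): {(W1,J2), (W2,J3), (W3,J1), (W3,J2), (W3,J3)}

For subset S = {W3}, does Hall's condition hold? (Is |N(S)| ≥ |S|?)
Yes: |N(S)| = 3, |S| = 1

Subset S = {W3}
Neighbors N(S) = {J1, J2, J3}

|N(S)| = 3, |S| = 1
Hall's condition: |N(S)| ≥ |S| is satisfied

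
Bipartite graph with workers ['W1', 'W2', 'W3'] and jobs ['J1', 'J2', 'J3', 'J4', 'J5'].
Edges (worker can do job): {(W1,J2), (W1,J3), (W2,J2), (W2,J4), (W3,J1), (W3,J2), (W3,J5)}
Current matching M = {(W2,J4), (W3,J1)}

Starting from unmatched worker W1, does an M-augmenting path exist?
Yes: W1 → J3

An M-augmenting path alternates non-matching / matching edges, starting and ending at unmatched vertices.
Path: W1 → J3
(J3 is unmatched in M, so the path is augmenting.)
Flipping edges along this path would increase |M| from 2 to 3.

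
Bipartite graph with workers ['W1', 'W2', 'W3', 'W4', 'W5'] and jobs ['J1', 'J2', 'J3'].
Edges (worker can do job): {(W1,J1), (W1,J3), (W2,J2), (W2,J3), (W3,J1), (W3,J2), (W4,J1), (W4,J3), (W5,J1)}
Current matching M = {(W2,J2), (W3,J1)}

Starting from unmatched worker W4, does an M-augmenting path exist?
Yes: W4 → J3

An M-augmenting path alternates non-matching / matching edges, starting and ending at unmatched vertices.
Path: W4 → J3
(J3 is unmatched in M, so the path is augmenting.)
Flipping edges along this path would increase |M| from 2 to 3.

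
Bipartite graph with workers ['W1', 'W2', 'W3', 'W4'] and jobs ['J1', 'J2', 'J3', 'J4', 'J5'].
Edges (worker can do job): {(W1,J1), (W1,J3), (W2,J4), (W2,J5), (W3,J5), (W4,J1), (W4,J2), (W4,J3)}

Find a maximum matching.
Matching: {(W1,J3), (W2,J4), (W3,J5), (W4,J1)}

Maximum matching (size 4):
  W1 → J3
  W2 → J4
  W3 → J5
  W4 → J1

Each worker is assigned to at most one job, and each job to at most one worker.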